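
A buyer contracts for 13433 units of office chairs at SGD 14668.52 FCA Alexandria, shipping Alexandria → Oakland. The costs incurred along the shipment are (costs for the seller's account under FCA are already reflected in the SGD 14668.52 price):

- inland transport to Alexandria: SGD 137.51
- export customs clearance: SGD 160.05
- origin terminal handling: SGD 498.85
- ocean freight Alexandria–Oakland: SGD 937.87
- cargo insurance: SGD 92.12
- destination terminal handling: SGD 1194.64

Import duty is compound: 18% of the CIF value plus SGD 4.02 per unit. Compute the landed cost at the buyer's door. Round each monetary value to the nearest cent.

FCA: the seller delivers export-cleared goods to the carrier; the buyer bears costs from that point.
Already in the invoice (seller's account under FCA): inland to port, export clearance — exclude.
CIF value = FCA price + origin terminal + freight + insurance = 14668.52 + 498.85 + 937.87 + 92.12 = 16197.36
Ad valorem component: 16197.36 × 18% = 2915.52
Specific component: 13433 × 4.02 = 54000.66
Import duty = 2915.52 + 54000.66 = 56916.18
Buyer bears: origin terminal 498.85 + freight 937.87 + insurance 92.12 + destination terminal 1194.64 + duty 56916.18 = 59639.66
Landed cost = invoice 14668.52 + 59639.66 = 74308.18

Total landed cost: SGD 74308.18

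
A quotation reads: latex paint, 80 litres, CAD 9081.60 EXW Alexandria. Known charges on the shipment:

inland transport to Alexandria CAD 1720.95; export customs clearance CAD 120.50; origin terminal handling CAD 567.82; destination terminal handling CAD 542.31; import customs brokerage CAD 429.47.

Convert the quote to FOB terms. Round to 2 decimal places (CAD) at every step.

Not relevant to the conversion: destination terminal, brokerage — on the buyer under both terms; not part of either seller's price.
From EXW to FOB, the seller additionally bears: inland to port, export clearance, origin terminal.
FOB price = 9081.60 + 1720.95 + 120.50 + 567.82 = 11490.87

FOB price: CAD 11490.87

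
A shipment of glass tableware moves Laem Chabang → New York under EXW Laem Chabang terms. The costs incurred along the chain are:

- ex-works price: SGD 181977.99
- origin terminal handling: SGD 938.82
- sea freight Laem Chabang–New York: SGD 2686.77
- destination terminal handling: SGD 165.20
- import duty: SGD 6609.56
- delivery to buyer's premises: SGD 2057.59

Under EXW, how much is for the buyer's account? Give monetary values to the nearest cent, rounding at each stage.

Buyer's account: SGD 12457.94

EXW: the seller makes goods available at their premises; the buyer bears all onward costs.
Seller's account: goods 181977.99 = 181977.99
Buyer's account: origin terminal 938.82 + freight 2686.77 + destination terminal 165.20 + duty 6609.56 + delivery 2057.59 = 12457.94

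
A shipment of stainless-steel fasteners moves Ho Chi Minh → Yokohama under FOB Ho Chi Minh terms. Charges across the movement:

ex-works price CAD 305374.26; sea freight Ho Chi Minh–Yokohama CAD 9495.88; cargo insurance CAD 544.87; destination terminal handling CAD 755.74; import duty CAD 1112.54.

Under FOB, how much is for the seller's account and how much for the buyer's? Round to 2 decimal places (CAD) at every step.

FOB: the seller bears costs until goods are on board at the origin port; the buyer bears freight, insurance and all costs thereafter.
Seller's account: goods 305374.26 = 305374.26
Buyer's account: freight 9495.88 + insurance 544.87 + destination terminal 755.74 + duty 1112.54 = 11909.03

Seller: CAD 305374.26; buyer: CAD 11909.03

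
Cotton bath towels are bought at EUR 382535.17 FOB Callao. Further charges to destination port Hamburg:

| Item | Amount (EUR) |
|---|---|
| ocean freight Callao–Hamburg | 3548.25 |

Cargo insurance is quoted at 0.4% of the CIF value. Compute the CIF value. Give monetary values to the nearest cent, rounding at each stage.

Let C be the CIF value. C = FOB price + freight + 0.4% × C
C − 0.4% × C = 382535.17 + 3548.25
0.996 × C = 386083.42
C = 386083.42 / 0.996 = 387633.96
Insurance premium = 0.4% × 387633.96 = 1550.54

CIF value: EUR 387633.96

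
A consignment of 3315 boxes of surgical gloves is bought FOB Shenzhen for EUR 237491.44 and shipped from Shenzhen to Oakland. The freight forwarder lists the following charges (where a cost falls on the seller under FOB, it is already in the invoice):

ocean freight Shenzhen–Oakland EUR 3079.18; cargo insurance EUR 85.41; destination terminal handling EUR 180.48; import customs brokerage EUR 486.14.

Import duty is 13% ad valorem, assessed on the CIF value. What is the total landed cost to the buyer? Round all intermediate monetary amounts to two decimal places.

Total landed cost: EUR 272607.93

FOB: the seller bears costs until goods are on board at the origin port; the buyer bears freight, insurance and all costs thereafter.
CIF value = FOB price + freight + insurance = 237491.44 + 3079.18 + 85.41 = 240656.03
Import duty = 240656.03 × 13% = 31285.28
Buyer bears: freight 3079.18 + insurance 85.41 + destination terminal 180.48 + brokerage 486.14 + duty 31285.28 = 35116.49
Landed cost = invoice 237491.44 + 35116.49 = 272607.93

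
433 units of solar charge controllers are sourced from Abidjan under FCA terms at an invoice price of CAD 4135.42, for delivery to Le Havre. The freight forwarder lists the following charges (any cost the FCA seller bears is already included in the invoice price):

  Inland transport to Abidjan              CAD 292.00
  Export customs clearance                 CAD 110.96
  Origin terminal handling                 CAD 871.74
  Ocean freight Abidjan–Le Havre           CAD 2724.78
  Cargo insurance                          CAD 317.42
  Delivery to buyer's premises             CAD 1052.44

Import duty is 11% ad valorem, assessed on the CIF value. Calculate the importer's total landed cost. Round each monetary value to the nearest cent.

FCA: the seller delivers export-cleared goods to the carrier; the buyer bears costs from that point.
Already in the invoice (seller's account under FCA): inland to port, export clearance — exclude.
CIF value = FCA price + origin terminal + freight + insurance = 4135.42 + 871.74 + 2724.78 + 317.42 = 8049.36
Import duty = 8049.36 × 11% = 885.43
Buyer bears: origin terminal 871.74 + freight 2724.78 + insurance 317.42 + delivery 1052.44 + duty 885.43 = 5851.81
Landed cost = invoice 4135.42 + 5851.81 = 9987.23

Total landed cost: CAD 9987.23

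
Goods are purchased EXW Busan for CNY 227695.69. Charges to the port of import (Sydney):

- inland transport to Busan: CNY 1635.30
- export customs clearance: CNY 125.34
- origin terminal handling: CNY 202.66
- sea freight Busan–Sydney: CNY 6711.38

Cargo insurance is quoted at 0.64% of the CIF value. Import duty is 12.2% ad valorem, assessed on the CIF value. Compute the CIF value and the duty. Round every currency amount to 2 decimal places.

Let C be the CIF value. C = EXW price + pre-shipment costs + freight + 0.64% × C
C − 0.64% × C = 227695.69 + 1635.30 + 125.34 + 202.66 + 6711.38
0.9936 × C = 236370.37
C = 236370.37 / 0.9936 = 237892.88
Insurance premium = 0.64% × 237892.88 = 1522.51
Import duty = 237892.88 × 12.2% = 29022.93

CIF value: CNY 237892.88; import duty: CNY 29022.93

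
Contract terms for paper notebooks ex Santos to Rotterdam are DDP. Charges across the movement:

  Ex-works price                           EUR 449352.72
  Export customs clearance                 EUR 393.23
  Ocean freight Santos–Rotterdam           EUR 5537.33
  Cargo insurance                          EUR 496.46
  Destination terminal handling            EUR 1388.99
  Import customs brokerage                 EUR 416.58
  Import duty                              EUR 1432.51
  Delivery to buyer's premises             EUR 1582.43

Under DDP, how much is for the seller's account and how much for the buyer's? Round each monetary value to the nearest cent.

Seller: EUR 460600.25; buyer: EUR 0.00

DDP: the seller bears all costs including import duty.
Seller's account: goods 449352.72 + export clearance 393.23 + freight 5537.33 + insurance 496.46 + destination terminal 1388.99 + brokerage 416.58 + duty 1432.51 + delivery 1582.43 = 460600.25
Buyer's account: 0.00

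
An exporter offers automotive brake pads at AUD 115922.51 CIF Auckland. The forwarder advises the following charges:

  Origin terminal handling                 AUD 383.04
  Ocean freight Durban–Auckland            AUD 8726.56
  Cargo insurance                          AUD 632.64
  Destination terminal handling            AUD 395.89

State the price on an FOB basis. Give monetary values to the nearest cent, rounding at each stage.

FOB price: AUD 106563.31

Not relevant to the conversion: origin terminal — on the seller under both CIF and FOB; already in the CIF price and stays in the FOB price. destination terminal — on the buyer under both terms; not part of either seller's price.
From CIF to FOB, the seller no longer bears: freight, insurance.
FOB price = 115922.51 − 8726.56 − 632.64 = 106563.31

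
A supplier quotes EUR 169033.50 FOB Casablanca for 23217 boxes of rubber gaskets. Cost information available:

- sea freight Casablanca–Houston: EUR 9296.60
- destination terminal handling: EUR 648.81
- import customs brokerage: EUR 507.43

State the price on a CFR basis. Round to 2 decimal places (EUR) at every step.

Not relevant to the conversion: brokerage, destination terminal — on the buyer under both terms; not part of either seller's price.
From FOB to CFR, the seller additionally bears: freight.
CFR price = 169033.50 + 9296.60 = 178330.10

CFR price: EUR 178330.10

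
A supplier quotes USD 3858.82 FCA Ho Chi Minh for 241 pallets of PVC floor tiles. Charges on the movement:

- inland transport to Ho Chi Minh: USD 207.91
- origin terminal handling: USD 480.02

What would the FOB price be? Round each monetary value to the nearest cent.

Not relevant to the conversion: inland to port — on the seller under both FCA and FOB; already in the FCA price and stays in the FOB price.
From FCA to FOB, the seller additionally bears: origin terminal.
FOB price = 3858.82 + 480.02 = 4338.84

FOB price: USD 4338.84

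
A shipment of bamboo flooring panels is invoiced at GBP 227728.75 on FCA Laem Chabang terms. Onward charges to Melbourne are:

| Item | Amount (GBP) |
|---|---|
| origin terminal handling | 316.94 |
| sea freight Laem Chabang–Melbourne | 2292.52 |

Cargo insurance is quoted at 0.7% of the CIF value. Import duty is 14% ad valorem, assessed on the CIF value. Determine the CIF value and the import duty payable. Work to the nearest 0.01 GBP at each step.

CIF value: GBP 231961.94; import duty: GBP 32474.67

Let C be the CIF value. C = FCA price + pre-shipment costs + freight + 0.7% × C
C − 0.7% × C = 227728.75 + 316.94 + 2292.52
0.993 × C = 230338.21
C = 230338.21 / 0.993 = 231961.94
Insurance premium = 0.7% × 231961.94 = 1623.73
Import duty = 231961.94 × 14% = 32474.67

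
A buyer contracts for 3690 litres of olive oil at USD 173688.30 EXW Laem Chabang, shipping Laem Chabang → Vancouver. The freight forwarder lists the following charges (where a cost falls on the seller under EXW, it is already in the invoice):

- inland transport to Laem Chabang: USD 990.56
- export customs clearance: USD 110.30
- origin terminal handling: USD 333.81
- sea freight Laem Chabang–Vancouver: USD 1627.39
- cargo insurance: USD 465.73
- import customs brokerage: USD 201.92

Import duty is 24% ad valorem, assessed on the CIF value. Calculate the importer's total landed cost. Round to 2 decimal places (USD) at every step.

EXW: the seller makes goods available at their premises; the buyer bears all onward costs.
CIF value = EXW price + inland to port + export clearance + origin terminal + freight + insurance = 173688.30 + 990.56 + 110.30 + 333.81 + 1627.39 + 465.73 = 177216.09
Import duty = 177216.09 × 24% = 42531.86
Buyer bears: inland to port 990.56 + export clearance 110.30 + origin terminal 333.81 + freight 1627.39 + insurance 465.73 + brokerage 201.92 + duty 42531.86 = 46261.57
Landed cost = invoice 173688.30 + 46261.57 = 219949.87

Total landed cost: USD 219949.87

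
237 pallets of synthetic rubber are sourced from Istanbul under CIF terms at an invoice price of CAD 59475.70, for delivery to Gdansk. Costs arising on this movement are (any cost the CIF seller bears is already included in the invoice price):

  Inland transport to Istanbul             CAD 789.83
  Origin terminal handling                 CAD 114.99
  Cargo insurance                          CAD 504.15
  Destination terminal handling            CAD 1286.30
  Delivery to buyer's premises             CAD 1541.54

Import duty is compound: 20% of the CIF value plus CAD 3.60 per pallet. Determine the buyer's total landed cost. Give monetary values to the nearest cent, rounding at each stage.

CIF: the seller pays costs through ocean freight and marine insurance to the destination port.
Already in the invoice (seller's account under CIF): inland to port, origin terminal, insurance — exclude.
The CIF price already equals the CIF value: 59475.70
Ad valorem component: 59475.70 × 20% = 11895.14
Specific component: 237 × 3.60 = 853.20
Import duty = 11895.14 + 853.20 = 12748.34
Buyer bears: destination terminal 1286.30 + delivery 1541.54 + duty 12748.34 = 15576.18
Landed cost = invoice 59475.70 + 15576.18 = 75051.88

Total landed cost: CAD 75051.88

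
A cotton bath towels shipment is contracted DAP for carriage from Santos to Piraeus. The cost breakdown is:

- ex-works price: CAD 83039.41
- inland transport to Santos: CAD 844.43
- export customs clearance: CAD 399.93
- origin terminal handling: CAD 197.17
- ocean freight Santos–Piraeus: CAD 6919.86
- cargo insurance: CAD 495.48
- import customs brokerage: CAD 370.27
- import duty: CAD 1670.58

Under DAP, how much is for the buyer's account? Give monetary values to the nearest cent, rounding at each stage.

DAP: the seller bears all costs to the named destination except import duty and clearance.
Seller's account: goods 83039.41 + inland to port 844.43 + export clearance 399.93 + origin terminal 197.17 + freight 6919.86 + insurance 495.48 = 91896.28
Buyer's account: brokerage 370.27 + duty 1670.58 = 2040.85

Buyer's account: CAD 2040.85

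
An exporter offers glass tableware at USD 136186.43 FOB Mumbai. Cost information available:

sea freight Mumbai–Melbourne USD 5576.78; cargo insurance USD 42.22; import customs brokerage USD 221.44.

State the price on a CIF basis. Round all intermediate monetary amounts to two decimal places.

Not relevant to the conversion: brokerage — on the buyer under both terms; not part of either seller's price.
From FOB to CIF, the seller additionally bears: freight, insurance.
CIF price = 136186.43 + 5576.78 + 42.22 = 141805.43

CIF price: USD 141805.43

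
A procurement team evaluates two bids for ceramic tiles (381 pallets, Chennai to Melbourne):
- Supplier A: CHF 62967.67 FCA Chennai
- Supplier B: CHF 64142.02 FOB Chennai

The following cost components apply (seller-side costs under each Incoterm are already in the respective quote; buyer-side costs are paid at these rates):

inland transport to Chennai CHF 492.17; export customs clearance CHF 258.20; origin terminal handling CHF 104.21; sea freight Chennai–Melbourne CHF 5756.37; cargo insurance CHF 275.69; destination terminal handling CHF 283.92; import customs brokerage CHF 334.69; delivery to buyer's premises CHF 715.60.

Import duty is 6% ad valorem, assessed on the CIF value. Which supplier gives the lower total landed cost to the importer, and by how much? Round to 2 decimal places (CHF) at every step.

Supplier A is cheaper by CHF 1134.34

Supplier A (FCA):
CIF value = FCA price + origin terminal + freight + insurance = 62967.67 + 104.21 + 5756.37 + 275.69 = 69103.94
Import duty = 69103.94 × 6% = 4146.24
Buyer bears (A): 104.21 + 5756.37 + 275.69 + 283.92 + 334.69 + 715.60 = 7470.48
Landed cost (A) = invoice 62967.67 + 7470.48 + duty 4146.24 = 74584.39
Supplier B (FOB):
CIF value = FOB price + freight + insurance = 64142.02 + 5756.37 + 275.69 = 70174.08
Import duty = 70174.08 × 6% = 4210.44
Buyer bears (B): 5756.37 + 275.69 + 283.92 + 334.69 + 715.60 = 7366.27
Landed cost (B) = invoice 64142.02 + 7366.27 + duty 4210.44 = 75718.73
Difference = |74584.39 − 75718.73| = 1134.34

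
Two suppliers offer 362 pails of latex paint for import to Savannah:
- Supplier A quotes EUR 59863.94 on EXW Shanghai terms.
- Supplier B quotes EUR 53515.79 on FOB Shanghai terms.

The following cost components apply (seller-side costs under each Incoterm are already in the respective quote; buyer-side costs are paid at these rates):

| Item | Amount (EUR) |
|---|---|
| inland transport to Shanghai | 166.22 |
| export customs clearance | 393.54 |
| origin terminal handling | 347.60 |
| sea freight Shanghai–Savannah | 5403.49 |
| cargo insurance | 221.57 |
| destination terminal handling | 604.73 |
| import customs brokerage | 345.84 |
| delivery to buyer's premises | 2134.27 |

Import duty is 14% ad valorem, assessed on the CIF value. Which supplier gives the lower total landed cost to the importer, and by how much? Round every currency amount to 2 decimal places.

Supplier A (EXW):
CIF value = EXW price + inland to port + export clearance + origin terminal + freight + insurance = 59863.94 + 166.22 + 393.54 + 347.60 + 5403.49 + 221.57 = 66396.36
Import duty = 66396.36 × 14% = 9295.49
Buyer bears (A): 166.22 + 393.54 + 347.60 + 5403.49 + 221.57 + 604.73 + 345.84 + 2134.27 = 9617.26
Landed cost (A) = invoice 59863.94 + 9617.26 + duty 9295.49 = 78776.69
Supplier B (FOB):
CIF value = FOB price + freight + insurance = 53515.79 + 5403.49 + 221.57 = 59140.85
Import duty = 59140.85 × 14% = 8279.72
Buyer bears (B): 5403.49 + 221.57 + 604.73 + 345.84 + 2134.27 = 8709.90
Landed cost (B) = invoice 53515.79 + 8709.90 + duty 8279.72 = 70505.41
Difference = |78776.69 − 70505.41| = 8271.28

Supplier B is cheaper by EUR 8271.28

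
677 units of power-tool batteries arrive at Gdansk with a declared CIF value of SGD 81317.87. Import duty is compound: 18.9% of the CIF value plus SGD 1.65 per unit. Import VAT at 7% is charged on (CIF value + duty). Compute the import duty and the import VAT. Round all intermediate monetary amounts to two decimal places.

Ad valorem component: 81317.87 × 18.9% = 15369.08
Specific component: 677 × 1.65 = 1117.05
Import duty = 15369.08 + 1117.05 = 16486.13
VAT base = CIF + duty = 81317.87 + 16486.13 = 97804.00
Import VAT = 97804.00 × 7% = 6846.28

Import duty: SGD 16486.13; import VAT: SGD 6846.28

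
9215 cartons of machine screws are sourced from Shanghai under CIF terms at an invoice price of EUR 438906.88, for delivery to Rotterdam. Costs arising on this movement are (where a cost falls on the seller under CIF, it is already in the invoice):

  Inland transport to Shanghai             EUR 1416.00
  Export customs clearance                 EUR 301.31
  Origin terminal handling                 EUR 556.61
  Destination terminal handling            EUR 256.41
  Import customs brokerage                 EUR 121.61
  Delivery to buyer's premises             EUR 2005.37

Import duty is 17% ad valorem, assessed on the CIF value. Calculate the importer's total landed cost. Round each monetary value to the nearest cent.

CIF: the seller pays costs through ocean freight and marine insurance to the destination port.
Already in the invoice (seller's account under CIF): inland to port, export clearance, origin terminal — exclude.
The CIF price already equals the CIF value: 438906.88
Import duty = 438906.88 × 17% = 74614.17
Buyer bears: destination terminal 256.41 + brokerage 121.61 + delivery 2005.37 + duty 74614.17 = 76997.56
Landed cost = invoice 438906.88 + 76997.56 = 515904.44

Total landed cost: EUR 515904.44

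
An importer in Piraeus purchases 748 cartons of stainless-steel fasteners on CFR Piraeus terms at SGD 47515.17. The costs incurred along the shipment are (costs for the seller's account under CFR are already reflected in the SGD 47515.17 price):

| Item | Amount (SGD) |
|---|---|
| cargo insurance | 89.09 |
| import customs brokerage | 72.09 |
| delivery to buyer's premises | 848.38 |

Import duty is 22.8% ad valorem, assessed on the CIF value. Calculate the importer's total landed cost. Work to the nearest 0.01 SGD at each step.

CFR: the seller pays costs through ocean freight to the destination port, but not insurance.
CIF value = CFR price + insurance = 47515.17 + 89.09 = 47604.26
Import duty = 47604.26 × 22.8% = 10853.77
Buyer bears: insurance 89.09 + brokerage 72.09 + delivery 848.38 + duty 10853.77 = 11863.33
Landed cost = invoice 47515.17 + 11863.33 = 59378.50

Total landed cost: SGD 59378.50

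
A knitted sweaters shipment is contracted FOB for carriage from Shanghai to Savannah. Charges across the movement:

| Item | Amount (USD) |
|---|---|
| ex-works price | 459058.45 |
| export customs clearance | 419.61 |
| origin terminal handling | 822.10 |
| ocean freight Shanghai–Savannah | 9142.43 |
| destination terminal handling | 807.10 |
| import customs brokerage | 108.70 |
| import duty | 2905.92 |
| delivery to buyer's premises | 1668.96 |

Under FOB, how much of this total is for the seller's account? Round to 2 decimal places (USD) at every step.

Seller's account: USD 460300.16

FOB: the seller bears costs until goods are on board at the origin port; the buyer bears freight, insurance and all costs thereafter.
Seller's account: goods 459058.45 + export clearance 419.61 + origin terminal 822.10 = 460300.16
Buyer's account: freight 9142.43 + destination terminal 807.10 + brokerage 108.70 + duty 2905.92 + delivery 1668.96 = 14633.11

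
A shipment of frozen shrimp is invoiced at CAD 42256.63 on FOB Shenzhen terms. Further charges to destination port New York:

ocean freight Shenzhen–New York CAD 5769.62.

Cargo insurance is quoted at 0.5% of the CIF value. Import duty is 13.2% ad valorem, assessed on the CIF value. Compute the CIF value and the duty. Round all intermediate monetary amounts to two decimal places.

CIF value: CAD 48267.59; import duty: CAD 6371.32

Let C be the CIF value. C = FOB price + freight + 0.5% × C
C − 0.5% × C = 42256.63 + 5769.62
0.995 × C = 48026.25
C = 48026.25 / 0.995 = 48267.59
Insurance premium = 0.5% × 48267.59 = 241.34
Import duty = 48267.59 × 13.2% = 6371.32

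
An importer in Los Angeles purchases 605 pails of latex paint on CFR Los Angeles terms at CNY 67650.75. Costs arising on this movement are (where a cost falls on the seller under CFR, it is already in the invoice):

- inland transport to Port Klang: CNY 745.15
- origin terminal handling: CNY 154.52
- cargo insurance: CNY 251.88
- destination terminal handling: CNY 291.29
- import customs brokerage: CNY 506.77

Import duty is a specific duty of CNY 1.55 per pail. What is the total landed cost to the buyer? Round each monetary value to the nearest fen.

CFR: the seller pays costs through ocean freight to the destination port, but not insurance.
Already in the invoice (seller's account under CFR): inland to port, origin terminal — exclude.
CIF value = CFR price + insurance = 67650.75 + 251.88 = 67902.63
Import duty = 605 × 1.55 = 937.75
Buyer bears: insurance 251.88 + destination terminal 291.29 + brokerage 506.77 + duty 937.75 = 1987.69
Landed cost = invoice 67650.75 + 1987.69 = 69638.44

Total landed cost: CNY 69638.44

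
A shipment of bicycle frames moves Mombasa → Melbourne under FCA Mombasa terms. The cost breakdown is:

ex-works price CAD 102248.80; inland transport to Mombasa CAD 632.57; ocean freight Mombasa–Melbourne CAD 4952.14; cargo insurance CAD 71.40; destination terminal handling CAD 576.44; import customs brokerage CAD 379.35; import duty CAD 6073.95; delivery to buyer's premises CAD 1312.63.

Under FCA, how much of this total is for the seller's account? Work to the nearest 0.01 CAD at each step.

FCA: the seller delivers export-cleared goods to the carrier; the buyer bears costs from that point.
Seller's account: goods 102248.80 + inland to port 632.57 = 102881.37
Buyer's account: freight 4952.14 + insurance 71.40 + destination terminal 576.44 + brokerage 379.35 + duty 6073.95 + delivery 1312.63 = 13365.91

Seller's account: CAD 102881.37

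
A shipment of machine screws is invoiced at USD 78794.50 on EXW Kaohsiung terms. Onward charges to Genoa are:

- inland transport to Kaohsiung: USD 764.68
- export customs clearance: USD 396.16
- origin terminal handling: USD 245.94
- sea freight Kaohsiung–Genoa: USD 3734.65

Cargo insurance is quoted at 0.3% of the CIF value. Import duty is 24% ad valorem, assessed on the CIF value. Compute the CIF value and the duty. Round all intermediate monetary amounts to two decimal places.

Let C be the CIF value. C = EXW price + pre-shipment costs + freight + 0.3% × C
C − 0.3% × C = 78794.50 + 764.68 + 396.16 + 245.94 + 3734.65
0.997 × C = 83935.93
C = 83935.93 / 0.997 = 84188.50
Insurance premium = 0.3% × 84188.50 = 252.57
Import duty = 84188.50 × 24% = 20205.24

CIF value: USD 84188.50; import duty: USD 20205.24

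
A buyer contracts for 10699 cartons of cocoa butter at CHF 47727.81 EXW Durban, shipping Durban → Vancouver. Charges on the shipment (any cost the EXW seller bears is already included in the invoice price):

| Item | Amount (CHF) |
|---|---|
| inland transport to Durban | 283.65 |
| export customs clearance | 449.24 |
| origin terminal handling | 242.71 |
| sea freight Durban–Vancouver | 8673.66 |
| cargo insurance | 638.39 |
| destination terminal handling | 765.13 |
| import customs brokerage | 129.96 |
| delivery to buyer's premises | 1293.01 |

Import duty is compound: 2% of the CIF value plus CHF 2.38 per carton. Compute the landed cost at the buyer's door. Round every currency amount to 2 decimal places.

EXW: the seller makes goods available at their premises; the buyer bears all onward costs.
CIF value = EXW price + inland to port + export clearance + origin terminal + freight + insurance = 47727.81 + 283.65 + 449.24 + 242.71 + 8673.66 + 638.39 = 58015.46
Ad valorem component: 58015.46 × 2% = 1160.31
Specific component: 10699 × 2.38 = 25463.62
Import duty = 1160.31 + 25463.62 = 26623.93
Buyer bears: inland to port 283.65 + export clearance 449.24 + origin terminal 242.71 + freight 8673.66 + insurance 638.39 + destination terminal 765.13 + brokerage 129.96 + delivery 1293.01 + duty 26623.93 = 39099.68
Landed cost = invoice 47727.81 + 39099.68 = 86827.49

Total landed cost: CHF 86827.49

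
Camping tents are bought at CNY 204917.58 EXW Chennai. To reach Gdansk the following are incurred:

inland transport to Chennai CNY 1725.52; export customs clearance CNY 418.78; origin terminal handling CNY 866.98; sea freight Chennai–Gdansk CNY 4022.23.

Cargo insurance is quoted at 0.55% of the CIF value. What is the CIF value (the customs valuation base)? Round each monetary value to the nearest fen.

Let C be the CIF value. C = EXW price + pre-shipment costs + freight + 0.55% × C
C − 0.55% × C = 204917.58 + 1725.52 + 418.78 + 866.98 + 4022.23
0.9945 × C = 211951.09
C = 211951.09 / 0.9945 = 213123.27
Insurance premium = 0.55% × 213123.27 = 1172.18

CIF value: CNY 213123.27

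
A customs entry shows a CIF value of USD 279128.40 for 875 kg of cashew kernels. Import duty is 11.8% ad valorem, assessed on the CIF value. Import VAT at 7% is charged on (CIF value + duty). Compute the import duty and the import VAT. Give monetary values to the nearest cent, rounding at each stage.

Import duty = 279128.40 × 11.8% = 32937.15
VAT base = CIF + duty = 279128.40 + 32937.15 = 312065.55
Import VAT = 312065.55 × 7% = 21844.59

Import duty: USD 32937.15; import VAT: USD 21844.59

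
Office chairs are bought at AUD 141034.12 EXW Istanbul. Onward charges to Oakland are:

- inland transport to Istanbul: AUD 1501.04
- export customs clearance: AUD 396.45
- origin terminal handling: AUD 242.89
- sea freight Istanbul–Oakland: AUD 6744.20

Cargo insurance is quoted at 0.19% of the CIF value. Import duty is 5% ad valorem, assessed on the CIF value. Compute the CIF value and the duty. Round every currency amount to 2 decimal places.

CIF value: AUD 150204.09; import duty: AUD 7510.20

Let C be the CIF value. C = EXW price + pre-shipment costs + freight + 0.19% × C
C − 0.19% × C = 141034.12 + 1501.04 + 396.45 + 242.89 + 6744.20
0.9981 × C = 149918.70
C = 149918.70 / 0.9981 = 150204.09
Insurance premium = 0.19% × 150204.09 = 285.39
Import duty = 150204.09 × 5% = 7510.20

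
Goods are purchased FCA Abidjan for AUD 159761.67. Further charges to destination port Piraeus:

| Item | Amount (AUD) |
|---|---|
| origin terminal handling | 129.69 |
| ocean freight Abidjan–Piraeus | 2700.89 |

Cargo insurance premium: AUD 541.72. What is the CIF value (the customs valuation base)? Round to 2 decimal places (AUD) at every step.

CIF = FCA price + pre-shipment costs + freight + insurance
CIF = 159761.67 + 129.69 + 2700.89 + 541.72 = 163133.97

CIF value: AUD 163133.97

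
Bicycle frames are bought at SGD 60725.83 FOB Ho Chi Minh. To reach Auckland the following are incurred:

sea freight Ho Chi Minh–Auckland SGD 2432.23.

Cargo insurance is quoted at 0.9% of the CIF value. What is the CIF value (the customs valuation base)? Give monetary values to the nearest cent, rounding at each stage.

Let C be the CIF value. C = FOB price + freight + 0.9% × C
C − 0.9% × C = 60725.83 + 2432.23
0.991 × C = 63158.06
C = 63158.06 / 0.991 = 63731.64
Insurance premium = 0.9% × 63731.64 = 573.58

CIF value: SGD 63731.64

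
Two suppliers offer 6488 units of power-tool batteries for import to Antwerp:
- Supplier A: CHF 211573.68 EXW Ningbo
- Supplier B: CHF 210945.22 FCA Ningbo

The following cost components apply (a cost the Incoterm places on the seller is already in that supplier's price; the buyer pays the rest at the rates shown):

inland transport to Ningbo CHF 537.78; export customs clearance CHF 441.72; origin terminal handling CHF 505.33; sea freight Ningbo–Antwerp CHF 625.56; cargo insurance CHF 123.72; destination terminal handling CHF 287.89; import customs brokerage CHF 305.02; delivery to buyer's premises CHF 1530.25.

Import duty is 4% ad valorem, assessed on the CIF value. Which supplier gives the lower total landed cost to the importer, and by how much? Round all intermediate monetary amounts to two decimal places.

Supplier A (EXW):
CIF value = EXW price + inland to port + export clearance + origin terminal + freight + insurance = 211573.68 + 537.78 + 441.72 + 505.33 + 625.56 + 123.72 = 213807.79
Import duty = 213807.79 × 4% = 8552.31
Buyer bears (A): 537.78 + 441.72 + 505.33 + 625.56 + 123.72 + 287.89 + 305.02 + 1530.25 = 4357.27
Landed cost (A) = invoice 211573.68 + 4357.27 + duty 8552.31 = 224483.26
Supplier B (FCA):
CIF value = FCA price + origin terminal + freight + insurance = 210945.22 + 505.33 + 625.56 + 123.72 = 212199.83
Import duty = 212199.83 × 4% = 8487.99
Buyer bears (B): 505.33 + 625.56 + 123.72 + 287.89 + 305.02 + 1530.25 = 3377.77
Landed cost (B) = invoice 210945.22 + 3377.77 + duty 8487.99 = 222810.98
Difference = |224483.26 − 222810.98| = 1672.28

Supplier B is cheaper by CHF 1672.28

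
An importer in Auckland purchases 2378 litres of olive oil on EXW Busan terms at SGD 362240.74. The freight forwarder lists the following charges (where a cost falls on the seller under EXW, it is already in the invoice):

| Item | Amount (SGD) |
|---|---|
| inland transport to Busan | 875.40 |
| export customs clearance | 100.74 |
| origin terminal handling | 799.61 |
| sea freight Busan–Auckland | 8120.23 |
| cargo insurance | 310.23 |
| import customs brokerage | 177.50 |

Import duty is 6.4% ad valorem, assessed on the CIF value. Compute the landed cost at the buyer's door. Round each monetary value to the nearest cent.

EXW: the seller makes goods available at their premises; the buyer bears all onward costs.
CIF value = EXW price + inland to port + export clearance + origin terminal + freight + insurance = 362240.74 + 875.40 + 100.74 + 799.61 + 8120.23 + 310.23 = 372446.95
Import duty = 372446.95 × 6.4% = 23836.60
Buyer bears: inland to port 875.40 + export clearance 100.74 + origin terminal 799.61 + freight 8120.23 + insurance 310.23 + brokerage 177.50 + duty 23836.60 = 34220.31
Landed cost = invoice 362240.74 + 34220.31 = 396461.05

Total landed cost: SGD 396461.05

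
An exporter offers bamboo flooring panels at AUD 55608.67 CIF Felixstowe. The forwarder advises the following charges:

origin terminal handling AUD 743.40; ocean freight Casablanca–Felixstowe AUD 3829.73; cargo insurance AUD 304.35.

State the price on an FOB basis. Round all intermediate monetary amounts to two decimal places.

Not relevant to the conversion: origin terminal — on the seller under both CIF and FOB; already in the CIF price and stays in the FOB price.
From CIF to FOB, the seller no longer bears: freight, insurance.
FOB price = 55608.67 − 3829.73 − 304.35 = 51474.59

FOB price: AUD 51474.59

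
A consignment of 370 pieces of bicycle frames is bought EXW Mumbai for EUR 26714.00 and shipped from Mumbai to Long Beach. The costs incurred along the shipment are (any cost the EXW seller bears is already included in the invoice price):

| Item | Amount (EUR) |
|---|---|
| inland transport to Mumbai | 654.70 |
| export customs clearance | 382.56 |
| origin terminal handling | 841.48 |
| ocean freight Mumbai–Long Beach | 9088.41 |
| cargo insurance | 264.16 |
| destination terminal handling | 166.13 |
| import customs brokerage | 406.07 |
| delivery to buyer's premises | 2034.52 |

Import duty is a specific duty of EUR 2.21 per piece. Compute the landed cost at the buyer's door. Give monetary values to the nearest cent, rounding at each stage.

EXW: the seller makes goods available at their premises; the buyer bears all onward costs.
CIF value = EXW price + inland to port + export clearance + origin terminal + freight + insurance = 26714.00 + 654.70 + 382.56 + 841.48 + 9088.41 + 264.16 = 37945.31
Import duty = 370 × 2.21 = 817.70
Buyer bears: inland to port 654.70 + export clearance 382.56 + origin terminal 841.48 + freight 9088.41 + insurance 264.16 + destination terminal 166.13 + brokerage 406.07 + delivery 2034.52 + duty 817.70 = 14655.73
Landed cost = invoice 26714.00 + 14655.73 = 41369.73

Total landed cost: EUR 41369.73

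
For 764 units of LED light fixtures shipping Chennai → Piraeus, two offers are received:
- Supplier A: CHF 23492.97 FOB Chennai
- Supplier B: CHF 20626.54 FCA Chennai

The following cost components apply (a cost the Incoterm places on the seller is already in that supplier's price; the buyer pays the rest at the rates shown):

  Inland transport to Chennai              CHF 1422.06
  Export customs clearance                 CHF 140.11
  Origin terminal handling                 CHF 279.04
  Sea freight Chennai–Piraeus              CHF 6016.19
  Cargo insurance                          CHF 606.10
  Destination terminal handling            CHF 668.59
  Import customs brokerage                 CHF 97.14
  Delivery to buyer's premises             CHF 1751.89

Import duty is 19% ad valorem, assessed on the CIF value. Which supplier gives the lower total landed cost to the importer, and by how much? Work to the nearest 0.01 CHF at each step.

Supplier A (FOB):
CIF value = FOB price + freight + insurance = 23492.97 + 6016.19 + 606.10 = 30115.26
Import duty = 30115.26 × 19% = 5721.90
Buyer bears (A): 6016.19 + 606.10 + 668.59 + 97.14 + 1751.89 = 9139.91
Landed cost (A) = invoice 23492.97 + 9139.91 + duty 5721.90 = 38354.78
Supplier B (FCA):
CIF value = FCA price + origin terminal + freight + insurance = 20626.54 + 279.04 + 6016.19 + 606.10 = 27527.87
Import duty = 27527.87 × 19% = 5230.30
Buyer bears (B): 279.04 + 6016.19 + 606.10 + 668.59 + 97.14 + 1751.89 = 9418.95
Landed cost (B) = invoice 20626.54 + 9418.95 + duty 5230.30 = 35275.79
Difference = |38354.78 − 35275.79| = 3078.99

Supplier B is cheaper by CHF 3078.99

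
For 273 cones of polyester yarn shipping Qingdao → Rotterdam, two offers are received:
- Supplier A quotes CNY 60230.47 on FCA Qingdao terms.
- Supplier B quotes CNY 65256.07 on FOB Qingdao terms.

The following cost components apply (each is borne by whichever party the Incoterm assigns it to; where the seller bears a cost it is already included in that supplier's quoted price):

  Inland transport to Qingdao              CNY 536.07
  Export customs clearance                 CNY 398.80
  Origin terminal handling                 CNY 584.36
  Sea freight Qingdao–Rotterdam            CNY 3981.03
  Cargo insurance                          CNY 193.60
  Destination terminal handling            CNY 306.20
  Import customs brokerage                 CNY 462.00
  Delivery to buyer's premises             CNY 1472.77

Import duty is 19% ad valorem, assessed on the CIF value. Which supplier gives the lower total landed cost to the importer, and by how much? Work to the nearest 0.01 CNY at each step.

Supplier A (FCA):
CIF value = FCA price + origin terminal + freight + insurance = 60230.47 + 584.36 + 3981.03 + 193.60 = 64989.46
Import duty = 64989.46 × 19% = 12348.00
Buyer bears (A): 584.36 + 3981.03 + 193.60 + 306.20 + 462.00 + 1472.77 = 6999.96
Landed cost (A) = invoice 60230.47 + 6999.96 + duty 12348.00 = 79578.43
Supplier B (FOB):
CIF value = FOB price + freight + insurance = 65256.07 + 3981.03 + 193.60 = 69430.70
Import duty = 69430.70 × 19% = 13191.83
Buyer bears (B): 3981.03 + 193.60 + 306.20 + 462.00 + 1472.77 = 6415.60
Landed cost (B) = invoice 65256.07 + 6415.60 + duty 13191.83 = 84863.50
Difference = |79578.43 − 84863.50| = 5285.07

Supplier A is cheaper by CNY 5285.07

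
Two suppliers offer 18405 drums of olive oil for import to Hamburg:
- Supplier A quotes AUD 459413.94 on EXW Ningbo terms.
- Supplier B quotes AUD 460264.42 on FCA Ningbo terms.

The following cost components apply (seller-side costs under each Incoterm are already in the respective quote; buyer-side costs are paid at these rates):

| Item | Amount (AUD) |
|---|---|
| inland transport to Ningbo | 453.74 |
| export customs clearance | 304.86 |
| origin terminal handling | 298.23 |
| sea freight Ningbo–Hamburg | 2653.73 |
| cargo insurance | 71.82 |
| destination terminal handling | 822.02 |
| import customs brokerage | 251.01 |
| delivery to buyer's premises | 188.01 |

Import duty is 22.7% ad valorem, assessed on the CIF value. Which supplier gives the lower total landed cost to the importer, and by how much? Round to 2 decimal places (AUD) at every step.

Supplier A (EXW):
CIF value = EXW price + inland to port + export clearance + origin terminal + freight + insurance = 459413.94 + 453.74 + 304.86 + 298.23 + 2653.73 + 71.82 = 463196.32
Import duty = 463196.32 × 22.7% = 105145.56
Buyer bears (A): 453.74 + 304.86 + 298.23 + 2653.73 + 71.82 + 822.02 + 251.01 + 188.01 = 5043.42
Landed cost (A) = invoice 459413.94 + 5043.42 + duty 105145.56 = 569602.92
Supplier B (FCA):
CIF value = FCA price + origin terminal + freight + insurance = 460264.42 + 298.23 + 2653.73 + 71.82 = 463288.20
Import duty = 463288.20 × 22.7% = 105166.42
Buyer bears (B): 298.23 + 2653.73 + 71.82 + 822.02 + 251.01 + 188.01 = 4284.82
Landed cost (B) = invoice 460264.42 + 4284.82 + duty 105166.42 = 569715.66
Difference = |569602.92 − 569715.66| = 112.74

Supplier A is cheaper by AUD 112.74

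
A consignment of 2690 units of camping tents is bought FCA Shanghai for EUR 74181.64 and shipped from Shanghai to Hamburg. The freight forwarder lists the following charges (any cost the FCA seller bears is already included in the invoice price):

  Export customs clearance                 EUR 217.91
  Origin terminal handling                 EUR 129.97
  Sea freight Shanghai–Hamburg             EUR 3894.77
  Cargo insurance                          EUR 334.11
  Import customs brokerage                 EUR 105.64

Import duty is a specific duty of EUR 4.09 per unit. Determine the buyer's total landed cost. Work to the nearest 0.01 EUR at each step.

Total landed cost: EUR 89648.23

FCA: the seller delivers export-cleared goods to the carrier; the buyer bears costs from that point.
Already in the invoice (seller's account under FCA): export clearance — exclude.
CIF value = FCA price + origin terminal + freight + insurance = 74181.64 + 129.97 + 3894.77 + 334.11 = 78540.49
Import duty = 2690 × 4.09 = 11002.10
Buyer bears: origin terminal 129.97 + freight 3894.77 + insurance 334.11 + brokerage 105.64 + duty 11002.10 = 15466.59
Landed cost = invoice 74181.64 + 15466.59 = 89648.23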